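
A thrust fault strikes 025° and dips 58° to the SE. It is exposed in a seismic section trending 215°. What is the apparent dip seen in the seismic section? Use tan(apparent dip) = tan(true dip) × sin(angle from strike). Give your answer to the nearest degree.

The section lies 10° from the strike.
tan α = tan 58° × sin 10° = 1.6003 × 0.1736 = 0.2779
apparent dip = arctan 0.2779 = 15.53°

16°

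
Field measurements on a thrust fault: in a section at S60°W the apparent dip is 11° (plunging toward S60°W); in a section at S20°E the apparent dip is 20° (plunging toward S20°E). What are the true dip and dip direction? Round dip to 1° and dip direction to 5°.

true dip 21°, dip direction 180°

Each apparent-dip line lies in the plane. As unit vectors (x east, y north, z up), v₁ plunges 11°→S60°W and v₂ plunges 20°→S20°E.
n = v₁ × v₂ = (-0.001, -0.352, 0.908) (taken with n_z > 0).
tan δ = √(n_x²+n_y²)/n_z = 0.352/0.908, so δ = 21.2°.
Dip direction = atan2(-0.001, -0.352) = 180° (azimuth of n's horizontal projection).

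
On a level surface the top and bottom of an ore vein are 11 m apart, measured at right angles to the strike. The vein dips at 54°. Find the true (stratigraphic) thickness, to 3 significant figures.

8.90 m

True thickness t = w · sin(dip) = 11 × sin 54°
t = 11 × 0.8090 = 8.899 m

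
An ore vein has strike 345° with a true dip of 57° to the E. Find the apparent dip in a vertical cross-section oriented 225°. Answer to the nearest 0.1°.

Angle between strike (345°) and section (225°): β = 60°.
tan α = tan 57° × sin 60° = 1.5399 × 0.8660 = 1.3336
apparent dip = arctan 1.3336 = 53.13°

53.1°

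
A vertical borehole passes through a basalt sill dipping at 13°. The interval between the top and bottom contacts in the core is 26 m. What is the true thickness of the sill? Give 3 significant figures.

True thickness t = h · cos(dip) = 26 × cos 13°
t = 26 × 0.9744 = 25.334 m

25.3 m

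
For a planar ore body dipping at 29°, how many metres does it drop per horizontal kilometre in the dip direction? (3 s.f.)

drop per km = 1000 × tan 29° = 1000 × 0.5543

554 m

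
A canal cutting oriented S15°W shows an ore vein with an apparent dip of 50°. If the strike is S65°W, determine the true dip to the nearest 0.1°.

57.3°

β = acute angle between strike S65°W and section S15°W = 50°.
tan(true dip) = tan 50° / sin 50° = 1.5557
true dip = arctan 1.5557 = 57.27°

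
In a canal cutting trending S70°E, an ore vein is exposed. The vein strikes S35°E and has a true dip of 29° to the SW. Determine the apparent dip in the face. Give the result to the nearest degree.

The strike is S35°E and the section trends S70°E; the acute angle between them is β = 35°.
tan(apparent dip) = tan 29° · sin 35° = 0.3179
apparent dip = arctan 0.3179 = 17.64°

18°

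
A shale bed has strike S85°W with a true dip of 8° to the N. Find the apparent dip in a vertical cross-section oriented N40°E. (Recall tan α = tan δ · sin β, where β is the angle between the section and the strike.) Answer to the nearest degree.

The strike is S85°W and the section trends N40°E; the acute angle between them is β = 45°.
tan α = tan 8° × sin 45° = 0.1405 × 0.7071 = 0.0994
apparent dip = arctan 0.0994 = 5.68°

6°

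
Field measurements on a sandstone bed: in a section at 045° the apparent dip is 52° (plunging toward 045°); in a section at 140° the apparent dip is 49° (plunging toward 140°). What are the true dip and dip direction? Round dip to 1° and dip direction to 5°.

true dip 61°, dip direction 090°

Represent each trace as a vector plunging at its apparent dip toward its trend (east-north-up frame): v₁ = (0.435, 0.435, -0.788), v₂ = (0.422, -0.503, -0.755).
The plane normal is n = v₁ × v₂ ∝ (0.725, 0.004, 0.402).
True dip = arccos(n_z / |n|) = arccos(0.4855) = 61.0°.
The horizontal component of n points toward azimuth atan2(n_x, n_y) = 90°, the dip direction.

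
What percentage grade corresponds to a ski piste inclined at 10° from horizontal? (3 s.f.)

17.6%

grade % = 100 × tan 10° = 100 × 0.1763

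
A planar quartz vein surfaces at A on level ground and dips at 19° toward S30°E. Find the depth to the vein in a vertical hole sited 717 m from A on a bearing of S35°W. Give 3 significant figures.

The hole lies 65° from the dip direction, so the down-dip offset is 717 × cos 65° = 303.02 m.
Depth = down-dip offset × tan(dip) = 303.02 × tan 19° = 303.02 × 0.3443
Depth = 104.34 m

104 m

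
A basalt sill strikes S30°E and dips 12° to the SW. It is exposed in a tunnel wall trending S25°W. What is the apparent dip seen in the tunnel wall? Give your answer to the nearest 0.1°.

Angle between strike (S30°E) and section (S25°W): β = 55°.
tan α = tan 12° × sin 55° = 0.2126 × 0.8192 = 0.1741
apparent dip = arctan 0.1741 = 9.88°

9.9°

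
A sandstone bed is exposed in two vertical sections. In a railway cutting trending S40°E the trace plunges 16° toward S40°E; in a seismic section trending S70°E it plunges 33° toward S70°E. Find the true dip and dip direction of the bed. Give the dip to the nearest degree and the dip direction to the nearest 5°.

Represent each trace as a vector plunging at its apparent dip toward its trend (east-north-up frame): v₁ = (0.618, -0.736, -0.276), v₂ = (0.788, -0.287, -0.545).
n = v₁ × v₂ = (0.322, 0.119, 0.403) (taken with n_z > 0).
Dip δ = arctan(|n_h|/n_z) = arctan(0.343/0.403) = 40.4°.
Dip direction = azimuth of (n_x, n_y) = atan2(0.322, 0.119) = 70°.

true dip 40°, dip direction 070°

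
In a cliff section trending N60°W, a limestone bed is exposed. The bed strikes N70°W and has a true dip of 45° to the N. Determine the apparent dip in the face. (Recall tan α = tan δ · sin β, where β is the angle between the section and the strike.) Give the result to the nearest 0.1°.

The section lies 10° from the strike.
tan(apparent dip) = tan 45° · sin 10° = 0.1736
α = arctan(0.1736) = 9.85°

9.9°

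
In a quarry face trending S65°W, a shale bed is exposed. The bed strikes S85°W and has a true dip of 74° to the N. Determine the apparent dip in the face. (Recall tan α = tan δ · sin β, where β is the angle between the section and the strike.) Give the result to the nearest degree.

50°

The section lies 20° from the strike.
tan α = tan 74° × sin 20° = 3.4874 × 0.3420 = 1.1928
apparent dip = arctan 1.1928 = 50.02°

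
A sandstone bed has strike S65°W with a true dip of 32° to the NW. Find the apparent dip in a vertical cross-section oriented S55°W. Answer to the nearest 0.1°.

6.2°

The section lies 10° from the strike.
tan α = tan 32° × sin 10° = 0.6249 × 0.1736 = 0.1085
α = arctan(0.1085) = 6.19°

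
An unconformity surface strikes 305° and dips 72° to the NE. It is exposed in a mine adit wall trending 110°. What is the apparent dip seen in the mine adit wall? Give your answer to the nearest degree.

39°

The section lies 15° from the strike.
tan α = tan 72° × sin 15° = 3.0777 × 0.2588 = 0.7966
α = arctan(0.7966) = 38.54°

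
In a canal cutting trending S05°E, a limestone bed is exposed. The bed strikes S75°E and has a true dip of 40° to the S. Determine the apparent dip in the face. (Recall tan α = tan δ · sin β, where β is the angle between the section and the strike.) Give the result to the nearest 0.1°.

The section lies 70° from the strike.
tan(apparent dip) = tan 40° · sin 70° = 0.7885
α = arctan(0.7885) = 38.26°

38.3°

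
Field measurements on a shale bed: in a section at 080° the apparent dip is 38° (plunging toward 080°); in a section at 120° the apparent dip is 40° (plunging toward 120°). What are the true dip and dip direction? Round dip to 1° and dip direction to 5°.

Each apparent-dip line lies in the plane. As unit vectors (x east, y north, z up), v₁ plunges 38°→080° and v₂ plunges 40°→120°.
n = v₁ × v₂ = (0.324, -0.090, 0.388) (taken with n_z > 0).
tan δ = √(n_x²+n_y²)/n_z = 0.336/0.388, so δ = 40.9°.
Dip direction = atan2(0.324, -0.090) = 106° (azimuth of n's horizontal projection).

true dip 41°, dip direction 105°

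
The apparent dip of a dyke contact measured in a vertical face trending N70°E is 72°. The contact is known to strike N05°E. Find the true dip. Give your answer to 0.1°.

The section is 65° from the strike.
tan(true dip) = tan 72° / sin 65° = 3.3958
true dip = arctan 3.3958 = 73.59°

73.6°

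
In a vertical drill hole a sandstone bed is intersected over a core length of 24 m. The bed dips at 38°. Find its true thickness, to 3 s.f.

True thickness t = h · cos(dip) = 24 × cos 38°
t = 24 × 0.7880 = 18.912 m

18.9 m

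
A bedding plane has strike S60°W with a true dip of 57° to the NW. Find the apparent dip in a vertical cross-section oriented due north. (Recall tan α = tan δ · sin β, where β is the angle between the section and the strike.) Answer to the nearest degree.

53°

The strike is S60°W and the section trends due north; the acute angle between them is β = 60°.
tan α = tan 57° × sin 60° = 1.5399 × 0.8660 = 1.3336
apparent dip = arctan 1.3336 = 53.13°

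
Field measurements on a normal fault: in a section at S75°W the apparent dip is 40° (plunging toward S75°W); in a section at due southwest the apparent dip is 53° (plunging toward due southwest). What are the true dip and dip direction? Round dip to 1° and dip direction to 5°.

true dip 56°, dip direction 200°

The two traces are lines in the plane: v₁ = (sin 255°·cos 40°, cos 255°·cos 40°, −sin 40°), v₂ = (sin 225°·cos 53°, cos 225°·cos 53°, −sin 53°).
Cross product v₁ × v₂ gives the pole to the plane: n ∝ (-0.115, -0.317, 0.231).
Dip δ = arctan(|n_h|/n_z) = arctan(0.338/0.231) = 55.7°.
The horizontal component of n points toward azimuth atan2(n_x, n_y) = 200°, the dip direction.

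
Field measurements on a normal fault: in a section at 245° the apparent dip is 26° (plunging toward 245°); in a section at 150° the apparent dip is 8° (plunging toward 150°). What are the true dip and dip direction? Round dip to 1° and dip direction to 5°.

true dip 28°, dip direction 225°

Represent each trace as a vector plunging at its apparent dip toward its trend (east-north-up frame): v₁ = (-0.815, -0.380, -0.438), v₂ = (0.495, -0.858, -0.139).
The plane normal is n = v₁ × v₂ ∝ (-0.323, -0.330, 0.887).
tan δ = √(n_x²+n_y²)/n_z = 0.462/0.887, so δ = 27.5°.
Dip direction = azimuth of (n_x, n_y) = atan2(-0.323, -0.330) = 224°.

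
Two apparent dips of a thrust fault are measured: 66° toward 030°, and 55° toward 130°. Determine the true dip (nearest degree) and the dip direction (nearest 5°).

The two traces are lines in the plane: v₁ = (sin 30°·cos 66°, cos 30°·cos 66°, −sin 66°), v₂ = (sin 130°·cos 55°, cos 130°·cos 55°, −sin 55°).
The plane normal is n = v₁ × v₂ ∝ (0.625, 0.235, 0.230).
True dip = arccos(n_z / |n|) = arccos(0.3252) = 71.0°.
Dip direction = azimuth of (n_x, n_y) = atan2(0.625, 0.235) = 69°.

true dip 71°, dip direction 070°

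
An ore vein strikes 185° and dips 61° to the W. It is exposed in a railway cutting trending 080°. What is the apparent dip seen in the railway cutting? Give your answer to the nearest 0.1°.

60.2°

The strike is 185° and the section trends 080°; the acute angle between them is β = 75°.
tan α = tan 61° × sin 75° = 1.8040 × 0.9659 = 1.7426
α = arctan(1.7426) = 60.15°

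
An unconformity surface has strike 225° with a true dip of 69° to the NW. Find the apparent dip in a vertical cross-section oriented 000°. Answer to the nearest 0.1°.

The strike is 225° and the section trends 000°; the acute angle between them is β = 45°.
tan α = tan 69° × sin 45° = 2.6051 × 0.7071 = 1.8421
apparent dip = arctan 1.8421 = 61.50°

61.5°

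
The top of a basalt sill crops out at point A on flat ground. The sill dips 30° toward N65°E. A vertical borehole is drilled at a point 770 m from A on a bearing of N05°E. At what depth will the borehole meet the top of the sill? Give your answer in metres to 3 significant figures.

The hole lies 60° from the dip direction, so the down-dip offset is 770 × cos 60° = 385.00 m.
Depth = down-dip offset × tan(dip) = 385.00 × tan 30° = 385.00 × 0.5774
Depth = 222.28 m

222 m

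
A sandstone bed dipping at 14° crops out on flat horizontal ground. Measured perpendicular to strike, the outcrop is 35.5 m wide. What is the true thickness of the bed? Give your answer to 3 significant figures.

True thickness t = w · sin(dip) = 35.5 × sin 14°
t = 35.5 × 0.2419 = 8.588 m

8.59 m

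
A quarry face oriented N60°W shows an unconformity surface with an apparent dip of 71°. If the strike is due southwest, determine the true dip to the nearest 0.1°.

71.6°

The section is 75° from the strike.
tan δ = tan α / sin β = tan 71° / sin 75° = 2.9042 / 0.9659 = 3.0067
true dip = arctan 3.0067 = 71.60°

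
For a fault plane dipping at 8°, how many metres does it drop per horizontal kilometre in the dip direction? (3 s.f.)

drop per km = 1000 × tan 8° = 1000 × 0.1405

141 m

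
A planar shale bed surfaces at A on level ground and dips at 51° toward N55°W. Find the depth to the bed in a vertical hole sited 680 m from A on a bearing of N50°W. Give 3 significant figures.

837 m

The hole lies 5° from the dip direction, so the down-dip offset is 680 × cos 5° = 677.41 m.
Depth = down-dip offset × tan(dip) = 677.41 × tan 51° = 677.41 × 1.2349
Depth = 836.53 m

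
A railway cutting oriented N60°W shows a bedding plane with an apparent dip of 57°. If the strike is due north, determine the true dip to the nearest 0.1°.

β = acute angle between strike due north and section N60°W = 60°.
tan δ = tan α / sin β = tan 57° / sin 60° = 1.5399 / 0.8660 = 1.7781
true dip = arctan 1.7781 = 60.65°

60.6°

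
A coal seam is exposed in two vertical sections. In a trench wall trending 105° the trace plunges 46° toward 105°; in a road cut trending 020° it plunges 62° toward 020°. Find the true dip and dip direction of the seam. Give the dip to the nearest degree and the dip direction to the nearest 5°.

true dip 64°, dip direction 045°

The two traces are lines in the plane: v₁ = (sin 105°·cos 46°, cos 105°·cos 46°, −sin 46°), v₂ = (sin 20°·cos 62°, cos 20°·cos 62°, −sin 62°).
The plane normal is n = v₁ × v₂ ∝ (0.476, 0.477, 0.325).
True dip = arccos(n_z / |n|) = arccos(0.4343) = 64.3°.
Dip direction = atan2(0.476, 0.477) = 45° (azimuth of n's horizontal projection).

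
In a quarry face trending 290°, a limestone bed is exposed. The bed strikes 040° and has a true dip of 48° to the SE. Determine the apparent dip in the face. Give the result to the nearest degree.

The strike is 040° and the section trends 290°; the acute angle between them is β = 70°.
tan α = tan 48° × sin 70° = 1.1106 × 0.9397 = 1.0436
α = arctan(1.0436) = 46.22°

46°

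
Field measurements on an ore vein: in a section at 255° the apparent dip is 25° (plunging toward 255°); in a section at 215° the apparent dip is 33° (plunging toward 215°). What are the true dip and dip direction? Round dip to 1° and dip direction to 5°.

Each apparent-dip line lies in the plane. As unit vectors (x east, y north, z up), v₁ plunges 25°→255° and v₂ plunges 33°→215°.
Cross product v₁ × v₂ gives the pole to the plane: n ∝ (-0.163, -0.273, 0.489).
tan δ = √(n_x²+n_y²)/n_z = 0.318/0.489, so δ = 33.1°.
Dip direction = azimuth of (n_x, n_y) = atan2(-0.163, -0.273) = 211°.

true dip 33°, dip direction 210°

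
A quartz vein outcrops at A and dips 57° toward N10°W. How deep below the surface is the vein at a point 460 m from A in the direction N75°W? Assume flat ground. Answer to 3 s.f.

299 m

The hole lies 65° from the dip direction, so the down-dip offset is 460 × cos 65° = 194.40 m.
Depth = down-dip offset × tan(dip) = 194.40 × tan 57° = 194.40 × 1.5399
Depth = 299.36 m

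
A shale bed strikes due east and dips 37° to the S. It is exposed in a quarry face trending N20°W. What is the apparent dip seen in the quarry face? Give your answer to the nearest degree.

The strike is due east and the section trends N20°W; the acute angle between them is β = 70°.
tan α = tan 37° × sin 70° = 0.7536 × 0.9397 = 0.7081
α = arctan(0.7081) = 35.30°

35°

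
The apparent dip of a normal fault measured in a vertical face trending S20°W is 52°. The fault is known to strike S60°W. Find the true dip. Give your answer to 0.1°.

63.3°

The section is 40° from the strike.
tan(true dip) = tan 52° / sin 40° = 1.9912
δ = arctan(1.9912) = 63.33°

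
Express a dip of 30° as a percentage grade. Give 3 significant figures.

grade % = 100 × tan 30° = 100 × 0.5774

57.7%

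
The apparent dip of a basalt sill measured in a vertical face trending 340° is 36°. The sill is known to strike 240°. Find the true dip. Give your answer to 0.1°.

36.4°

β = acute angle between strike 240° and section 340° = 80°.
tan(true dip) = tan 36° / sin 80° = 0.7378
true dip = arctan 0.7378 = 36.42°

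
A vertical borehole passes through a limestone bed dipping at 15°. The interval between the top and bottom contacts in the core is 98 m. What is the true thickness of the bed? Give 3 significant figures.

94.7 m

True thickness t = h · cos(dip) = 98 × cos 15°
t = 98 × 0.9659 = 94.661 m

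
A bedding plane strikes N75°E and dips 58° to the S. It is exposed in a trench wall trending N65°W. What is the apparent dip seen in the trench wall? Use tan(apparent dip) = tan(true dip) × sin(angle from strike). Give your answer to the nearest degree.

46°

The section lies 40° from the strike.
tan(apparent dip) = tan 58° · sin 40° = 1.0287
apparent dip = arctan 1.0287 = 45.81°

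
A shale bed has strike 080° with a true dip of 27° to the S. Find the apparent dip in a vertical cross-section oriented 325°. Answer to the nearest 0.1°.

The strike is 080° and the section trends 325°; the acute angle between them is β = 65°.
tan(apparent dip) = tan 27° · sin 65° = 0.4618
apparent dip = arctan 0.4618 = 24.79°

24.8°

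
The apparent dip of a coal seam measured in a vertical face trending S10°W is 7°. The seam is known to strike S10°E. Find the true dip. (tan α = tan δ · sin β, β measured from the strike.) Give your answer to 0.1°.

The section is 20° from the strike.
tan δ = tan α / sin β = tan 7° / sin 20° = 0.1228 / 0.3420 = 0.3590
δ = arctan(0.3590) = 19.75°

19.7°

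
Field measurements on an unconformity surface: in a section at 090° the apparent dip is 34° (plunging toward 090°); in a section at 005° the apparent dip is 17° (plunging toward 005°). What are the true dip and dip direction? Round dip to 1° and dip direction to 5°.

The two traces are lines in the plane: v₁ = (sin 90°·cos 34°, cos 90°·cos 34°, −sin 34°), v₂ = (sin 5°·cos 17°, cos 5°·cos 17°, −sin 17°).
The plane normal is n = v₁ × v₂ ∝ (0.533, 0.196, 0.790).
True dip = arccos(n_z / |n|) = arccos(0.8121) = 35.7°.
The horizontal component of n points toward azimuth atan2(n_x, n_y) = 70°, the dip direction.

true dip 36°, dip direction 070°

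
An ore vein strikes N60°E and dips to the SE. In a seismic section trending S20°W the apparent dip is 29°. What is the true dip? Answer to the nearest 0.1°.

40.8°

β = acute angle between strike N60°E and section S20°W = 40°.
tan δ = tan α / sin β = tan 29° / sin 40° = 0.5543 / 0.6428 = 0.8624
true dip = arctan 0.8624 = 40.77°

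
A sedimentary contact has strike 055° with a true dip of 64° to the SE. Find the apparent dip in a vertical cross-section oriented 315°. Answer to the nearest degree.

64°

Angle between strike (055°) and section (315°): β = 80°.
tan α = tan 64° × sin 80° = 2.0503 × 0.9848 = 2.0192
α = arctan(2.0192) = 63.65°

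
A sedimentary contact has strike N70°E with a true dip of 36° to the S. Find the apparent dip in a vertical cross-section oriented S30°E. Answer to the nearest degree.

36°

The section lies 80° from the strike.
tan α = tan 36° × sin 80° = 0.7265 × 0.9848 = 0.7155
α = arctan(0.7155) = 35.58°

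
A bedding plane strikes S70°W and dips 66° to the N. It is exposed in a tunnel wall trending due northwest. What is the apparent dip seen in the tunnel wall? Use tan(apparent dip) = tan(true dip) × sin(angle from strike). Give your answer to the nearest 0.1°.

The section lies 65° from the strike.
tan α = tan 66° × sin 65° = 2.2460 × 0.9063 = 2.0356
apparent dip = arctan 2.0356 = 63.84°

63.8°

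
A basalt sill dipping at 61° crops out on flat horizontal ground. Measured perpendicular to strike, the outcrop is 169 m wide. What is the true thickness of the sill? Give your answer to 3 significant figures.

True thickness t = w · sin(dip) = 169 × sin 61°
t = 169 × 0.8746 = 147.811 m

148 m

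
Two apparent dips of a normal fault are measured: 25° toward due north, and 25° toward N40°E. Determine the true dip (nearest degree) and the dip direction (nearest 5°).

true dip 26°, dip direction 020°

The two traces are lines in the plane: v₁ = (sin 0°·cos 25°, cos 0°·cos 25°, −sin 25°), v₂ = (sin 40°·cos 25°, cos 40°·cos 25°, −sin 25°).
n = v₁ × v₂ = (0.090, 0.246, 0.528) (taken with n_z > 0).
Dip δ = arctan(|n_h|/n_z) = arctan(0.262/0.528) = 26.4°.
Dip direction = atan2(0.090, 0.246) = 20° (azimuth of n's horizontal projection).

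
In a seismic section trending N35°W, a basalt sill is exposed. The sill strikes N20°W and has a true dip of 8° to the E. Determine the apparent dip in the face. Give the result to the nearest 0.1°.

2.1°

Angle between strike (N20°W) and section (N35°W): β = 15°.
tan(apparent dip) = tan 8° · sin 15° = 0.0364
apparent dip = arctan 0.0364 = 2.08°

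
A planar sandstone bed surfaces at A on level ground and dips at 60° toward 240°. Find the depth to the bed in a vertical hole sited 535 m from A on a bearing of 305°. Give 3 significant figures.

The hole lies 65° from the dip direction, so the down-dip offset is 535 × cos 65° = 226.10 m.
Depth = down-dip offset × tan(dip) = 226.10 × tan 60° = 226.10 × 1.7321
Depth = 391.62 m

392 m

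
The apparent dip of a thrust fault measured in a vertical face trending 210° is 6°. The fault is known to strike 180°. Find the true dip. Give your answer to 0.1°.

β = acute angle between strike 180° and section 210° = 30°.
tan δ = tan α / sin β = tan 6° / sin 30° = 0.1051 / 0.5000 = 0.2102
δ = arctan(0.2102) = 11.87°

11.9°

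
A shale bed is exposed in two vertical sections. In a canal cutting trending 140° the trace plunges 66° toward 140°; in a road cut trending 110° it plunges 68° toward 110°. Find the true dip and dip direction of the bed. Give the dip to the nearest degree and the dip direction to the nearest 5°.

true dip 68°, dip direction 115°

Each apparent-dip line lies in the plane. As unit vectors (x east, y north, z up), v₁ plunges 66°→140° and v₂ plunges 68°→110°.
The plane normal is n = v₁ × v₂ ∝ (0.172, -0.079, 0.076).
True dip = arccos(n_z / |n|) = arccos(0.3735) = 68.1°.
The horizontal component of n points toward azimuth atan2(n_x, n_y) = 115°, the dip direction.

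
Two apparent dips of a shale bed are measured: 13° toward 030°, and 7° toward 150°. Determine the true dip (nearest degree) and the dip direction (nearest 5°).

true dip 20°, dip direction 080°

Represent each trace as a vector plunging at its apparent dip toward its trend (east-north-up frame): v₁ = (0.487, 0.844, -0.225), v₂ = (0.496, -0.860, -0.122).
The plane normal is n = v₁ × v₂ ∝ (0.296, 0.052, 0.838).
Dip δ = arctan(|n_h|/n_z) = arctan(0.301/0.838) = 19.8°.
The horizontal component of n points toward azimuth atan2(n_x, n_y) = 80°, the dip direction.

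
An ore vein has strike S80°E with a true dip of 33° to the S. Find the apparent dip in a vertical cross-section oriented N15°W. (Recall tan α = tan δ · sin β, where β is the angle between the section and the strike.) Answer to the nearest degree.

The strike is S80°E and the section trends N15°W; the acute angle between them is β = 65°.
tan(apparent dip) = tan 33° · sin 65° = 0.5886
α = arctan(0.5886) = 30.48°

30°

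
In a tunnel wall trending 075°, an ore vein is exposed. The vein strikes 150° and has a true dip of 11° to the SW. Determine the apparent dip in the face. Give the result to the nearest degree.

11°

The strike is 150° and the section trends 075°; the acute angle between them is β = 75°.
tan(apparent dip) = tan 11° · sin 75° = 0.1878
apparent dip = arctan 0.1878 = 10.63°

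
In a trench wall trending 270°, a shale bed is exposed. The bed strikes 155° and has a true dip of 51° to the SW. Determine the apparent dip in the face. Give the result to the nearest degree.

The section lies 65° from the strike.
tan(apparent dip) = tan 51° · sin 65° = 1.1192
apparent dip = arctan 1.1192 = 48.22°

48°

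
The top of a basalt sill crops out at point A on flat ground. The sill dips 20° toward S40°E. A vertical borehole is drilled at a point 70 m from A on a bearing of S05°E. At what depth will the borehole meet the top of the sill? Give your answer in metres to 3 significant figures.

The hole lies 35° from the dip direction, so the down-dip offset is 70 × cos 35° = 57.34 m.
Depth = down-dip offset × tan(dip) = 57.34 × tan 20° = 57.34 × 0.3640
Depth = 20.87 m

20.9 m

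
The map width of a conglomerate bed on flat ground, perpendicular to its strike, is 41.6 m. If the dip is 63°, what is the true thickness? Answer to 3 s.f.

True thickness t = w · sin(dip) = 41.6 × sin 63°
t = 41.6 × 0.8910 = 37.066 m

37.1 m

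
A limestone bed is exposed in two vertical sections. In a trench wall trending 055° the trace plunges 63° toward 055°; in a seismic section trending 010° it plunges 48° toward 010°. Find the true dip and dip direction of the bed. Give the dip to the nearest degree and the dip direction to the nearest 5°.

true dip 63°, dip direction 065°

Each apparent-dip line lies in the plane. As unit vectors (x east, y north, z up), v₁ plunges 63°→055° and v₂ plunges 48°→010°.
Cross product v₁ × v₂ gives the pole to the plane: n ∝ (0.394, 0.173, 0.215).
True dip = arccos(n_z / |n|) = arccos(0.4470) = 63.5°.
Dip direction = atan2(0.394, 0.173) = 66° (azimuth of n's horizontal projection).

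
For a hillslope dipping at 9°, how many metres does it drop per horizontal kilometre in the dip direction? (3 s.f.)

drop per km = 1000 × tan 9° = 1000 × 0.1584

158 m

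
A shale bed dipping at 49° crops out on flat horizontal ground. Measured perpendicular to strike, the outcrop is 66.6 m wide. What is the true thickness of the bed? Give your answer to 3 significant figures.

True thickness t = w · sin(dip) = 66.6 × sin 49°
t = 66.6 × 0.7547 = 50.264 m

50.3 m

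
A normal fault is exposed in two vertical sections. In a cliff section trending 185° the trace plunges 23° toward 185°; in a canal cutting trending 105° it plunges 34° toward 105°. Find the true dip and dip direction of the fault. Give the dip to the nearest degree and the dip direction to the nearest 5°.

The two traces are lines in the plane: v₁ = (sin 185°·cos 23°, cos 185°·cos 23°, −sin 23°), v₂ = (sin 105°·cos 34°, cos 105°·cos 34°, −sin 34°).
Cross product v₁ × v₂ gives the pole to the plane: n ∝ (0.429, -0.358, 0.752).
tan δ = √(n_x²+n_y²)/n_z = 0.559/0.752, so δ = 36.6°.
The horizontal component of n points toward azimuth atan2(n_x, n_y) = 130°, the dip direction.

true dip 37°, dip direction 130°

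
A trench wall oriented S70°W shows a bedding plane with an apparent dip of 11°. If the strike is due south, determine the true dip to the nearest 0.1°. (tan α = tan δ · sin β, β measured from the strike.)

11.7°

The section is 70° from the strike.
tan δ = tan α / sin β = tan 11° / sin 70° = 0.1944 / 0.9397 = 0.2069
δ = arctan(0.2069) = 11.69°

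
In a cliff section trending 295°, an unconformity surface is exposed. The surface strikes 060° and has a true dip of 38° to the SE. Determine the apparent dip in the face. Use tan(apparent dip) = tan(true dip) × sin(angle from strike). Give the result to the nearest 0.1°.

The section lies 55° from the strike.
tan α = tan 38° × sin 55° = 0.7813 × 0.8192 = 0.6400
apparent dip = arctan 0.6400 = 32.62°

32.6°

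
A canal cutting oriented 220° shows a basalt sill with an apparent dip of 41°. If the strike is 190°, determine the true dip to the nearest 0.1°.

60.1°

β = acute angle between strike 190° and section 220° = 30°.
tan δ = tan α / sin β = tan 41° / sin 30° = 0.8693 / 0.5000 = 1.7386
true dip = arctan 1.7386 = 60.09°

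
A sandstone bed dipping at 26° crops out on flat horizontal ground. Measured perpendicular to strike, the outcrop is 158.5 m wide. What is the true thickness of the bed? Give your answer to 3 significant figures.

True thickness t = w · sin(dip) = 158.5 × sin 26°
t = 158.5 × 0.4384 = 69.482 m

69.5 m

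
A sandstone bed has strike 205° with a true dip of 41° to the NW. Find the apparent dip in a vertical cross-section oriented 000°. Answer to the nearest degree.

20°

Angle between strike (205°) and section (000°): β = 25°.
tan(apparent dip) = tan 41° · sin 25° = 0.3674
apparent dip = arctan 0.3674 = 20.17°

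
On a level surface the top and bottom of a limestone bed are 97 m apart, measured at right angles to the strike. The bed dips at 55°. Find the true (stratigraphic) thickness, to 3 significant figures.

True thickness t = w · sin(dip) = 97 × sin 55°
t = 97 × 0.8192 = 79.458 m

79.5 m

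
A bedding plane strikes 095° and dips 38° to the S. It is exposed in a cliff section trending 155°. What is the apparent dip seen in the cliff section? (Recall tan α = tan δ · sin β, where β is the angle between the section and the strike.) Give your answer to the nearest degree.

The section lies 60° from the strike.
tan α = tan 38° × sin 60° = 0.7813 × 0.8660 = 0.6766
α = arctan(0.6766) = 34.08°

34°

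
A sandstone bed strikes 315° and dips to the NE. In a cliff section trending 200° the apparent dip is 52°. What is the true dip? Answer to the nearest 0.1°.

β = acute angle between strike 315° and section 200° = 65°.
tan δ = tan α / sin β = tan 52° / sin 65° = 1.2799 / 0.9063 = 1.4123
true dip = arctan 1.4123 = 54.70°

54.7°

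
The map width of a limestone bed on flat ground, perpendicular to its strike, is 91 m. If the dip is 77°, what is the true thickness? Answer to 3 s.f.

True thickness t = w · sin(dip) = 91 × sin 77°
t = 91 × 0.9744 = 88.668 m

88.7 m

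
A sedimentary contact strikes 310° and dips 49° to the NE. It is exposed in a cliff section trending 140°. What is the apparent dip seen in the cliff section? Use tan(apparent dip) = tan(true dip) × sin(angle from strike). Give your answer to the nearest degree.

Angle between strike (310°) and section (140°): β = 10°.
tan α = tan 49° × sin 10° = 1.1504 × 0.1736 = 0.1998
apparent dip = arctan 0.1998 = 11.30°

11°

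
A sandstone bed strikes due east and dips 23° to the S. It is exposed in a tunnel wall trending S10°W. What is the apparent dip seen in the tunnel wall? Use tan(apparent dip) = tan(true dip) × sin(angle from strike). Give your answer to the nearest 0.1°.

22.7°

The strike is due east and the section trends S10°W; the acute angle between them is β = 80°.
tan(apparent dip) = tan 23° · sin 80° = 0.4180
α = arctan(0.4180) = 22.69°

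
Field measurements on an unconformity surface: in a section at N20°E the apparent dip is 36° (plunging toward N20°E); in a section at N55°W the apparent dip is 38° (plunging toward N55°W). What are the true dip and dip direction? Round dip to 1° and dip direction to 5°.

The two traces are lines in the plane: v₁ = (sin 20°·cos 36°, cos 20°·cos 36°, −sin 36°), v₂ = (sin 305°·cos 38°, cos 305°·cos 38°, −sin 38°).
n = v₁ × v₂ = (-0.202, 0.550, 0.616) (taken with n_z > 0).
Dip δ = arctan(|n_h|/n_z) = arctan(0.586/0.616) = 43.6°.
Dip direction = azimuth of (n_x, n_y) = atan2(-0.202, 0.550) = 340°.

true dip 44°, dip direction 340°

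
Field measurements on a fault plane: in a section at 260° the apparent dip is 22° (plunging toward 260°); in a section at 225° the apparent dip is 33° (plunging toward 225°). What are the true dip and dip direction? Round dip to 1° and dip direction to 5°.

true dip 34°, dip direction 205°

Each apparent-dip line lies in the plane. As unit vectors (x east, y north, z up), v₁ plunges 22°→260° and v₂ plunges 33°→225°.
Cross product v₁ × v₂ gives the pole to the plane: n ∝ (-0.134, -0.275, 0.446).
tan δ = √(n_x²+n_y²)/n_z = 0.306/0.446, so δ = 34.5°.
The horizontal component of n points toward azimuth atan2(n_x, n_y) = 206°, the dip direction.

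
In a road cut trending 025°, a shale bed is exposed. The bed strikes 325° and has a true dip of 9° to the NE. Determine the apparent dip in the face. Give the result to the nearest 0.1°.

7.8°

Angle between strike (325°) and section (025°): β = 60°.
tan α = tan 9° × sin 60° = 0.1584 × 0.8660 = 0.1372
apparent dip = arctan 0.1372 = 7.81°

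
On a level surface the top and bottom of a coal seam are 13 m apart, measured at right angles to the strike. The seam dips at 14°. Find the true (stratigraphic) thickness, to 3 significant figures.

True thickness t = w · sin(dip) = 13 × sin 14°
t = 13 × 0.2419 = 3.145 m

3.14 m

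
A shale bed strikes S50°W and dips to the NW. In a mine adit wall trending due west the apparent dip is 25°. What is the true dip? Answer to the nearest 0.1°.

The section is 40° from the strike.
tan(true dip) = tan 25° / sin 40° = 0.7254
δ = arctan(0.7254) = 35.96°

36.0°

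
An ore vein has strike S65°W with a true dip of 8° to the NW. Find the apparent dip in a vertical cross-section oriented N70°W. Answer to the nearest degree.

Angle between strike (S65°W) and section (N70°W): β = 45°.
tan(apparent dip) = tan 8° · sin 45° = 0.0994
α = arctan(0.0994) = 5.68°

6°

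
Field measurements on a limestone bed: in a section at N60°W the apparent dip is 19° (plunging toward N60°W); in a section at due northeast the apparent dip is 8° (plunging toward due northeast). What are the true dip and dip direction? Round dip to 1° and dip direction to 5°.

Each apparent-dip line lies in the plane. As unit vectors (x east, y north, z up), v₁ plunges 19°→N60°W and v₂ plunges 8°→due northeast.
Cross product v₁ × v₂ gives the pole to the plane: n ∝ (-0.162, 0.342, 0.904).
True dip = arccos(n_z / |n|) = arccos(0.9225) = 22.7°.
Dip direction = azimuth of (n_x, n_y) = atan2(-0.162, 0.342) = 335°.

true dip 23°, dip direction 335°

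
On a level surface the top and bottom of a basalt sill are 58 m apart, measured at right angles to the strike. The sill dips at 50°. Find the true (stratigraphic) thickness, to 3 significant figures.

True thickness t = w · sin(dip) = 58 × sin 50°
t = 58 × 0.7660 = 44.431 m

44.4 m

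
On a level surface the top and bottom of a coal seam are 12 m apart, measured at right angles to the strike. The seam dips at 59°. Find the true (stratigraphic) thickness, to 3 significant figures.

10.3 m

True thickness t = w · sin(dip) = 12 × sin 59°
t = 12 × 0.8572 = 10.286 m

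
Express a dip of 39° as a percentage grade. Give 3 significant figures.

grade % = 100 × tan 39° = 100 × 0.8098

81.0%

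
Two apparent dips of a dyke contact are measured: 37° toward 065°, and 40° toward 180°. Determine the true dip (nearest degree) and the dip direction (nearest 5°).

The two traces are lines in the plane: v₁ = (sin 65°·cos 37°, cos 65°·cos 37°, −sin 37°), v₂ = (sin 180°·cos 40°, cos 180°·cos 40°, −sin 40°).
Cross product v₁ × v₂ gives the pole to the plane: n ∝ (0.678, -0.465, 0.554).
tan δ = √(n_x²+n_y²)/n_z = 0.822/0.554, so δ = 56.0°.
Dip direction = atan2(0.678, -0.465) = 124° (azimuth of n's horizontal projection).

true dip 56°, dip direction 125°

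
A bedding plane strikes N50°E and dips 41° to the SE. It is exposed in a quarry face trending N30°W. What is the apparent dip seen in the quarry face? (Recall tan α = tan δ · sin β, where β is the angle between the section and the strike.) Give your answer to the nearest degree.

The strike is N50°E and the section trends N30°W; the acute angle between them is β = 80°.
tan α = tan 41° × sin 80° = 0.8693 × 0.9848 = 0.8561
apparent dip = arctan 0.8561 = 40.57°

41°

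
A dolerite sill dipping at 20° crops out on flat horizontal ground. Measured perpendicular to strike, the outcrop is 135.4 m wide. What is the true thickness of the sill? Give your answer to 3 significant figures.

True thickness t = w · sin(dip) = 135.4 × sin 20°
t = 135.4 × 0.3420 = 46.310 m

46.3 m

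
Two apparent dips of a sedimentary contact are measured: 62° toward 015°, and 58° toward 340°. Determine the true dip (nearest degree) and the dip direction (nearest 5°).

Represent each trace as a vector plunging at its apparent dip toward its trend (east-north-up frame): v₁ = (0.122, 0.453, -0.883), v₂ = (-0.181, 0.498, -0.848).
The plane normal is n = v₁ × v₂ ∝ (0.055, 0.263, 0.143).
True dip = arccos(n_z / |n|) = arccos(0.4689) = 62.0°.
The horizontal component of n points toward azimuth atan2(n_x, n_y) = 12°, the dip direction.

true dip 62°, dip direction 010°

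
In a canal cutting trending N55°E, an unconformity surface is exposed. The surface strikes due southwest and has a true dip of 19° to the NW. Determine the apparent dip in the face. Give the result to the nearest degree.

The strike is due southwest and the section trends N55°E; the acute angle between them is β = 10°.
tan α = tan 19° × sin 10° = 0.3443 × 0.1736 = 0.0598
apparent dip = arctan 0.0598 = 3.42°

3°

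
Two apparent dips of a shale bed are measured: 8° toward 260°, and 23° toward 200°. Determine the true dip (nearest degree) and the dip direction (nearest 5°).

true dip 23°, dip direction 190°

Each apparent-dip line lies in the plane. As unit vectors (x east, y north, z up), v₁ plunges 8°→260° and v₂ plunges 23°→200°.
The plane normal is n = v₁ × v₂ ∝ (-0.053, -0.337, 0.789).
Dip δ = arctan(|n_h|/n_z) = arctan(0.341/0.789) = 23.4°.
Dip direction = atan2(-0.053, -0.337) = 189° (azimuth of n's horizontal projection).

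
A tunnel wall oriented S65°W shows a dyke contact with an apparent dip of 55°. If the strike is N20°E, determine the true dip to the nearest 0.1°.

63.7°

β = acute angle between strike N20°E and section S65°W = 45°.
tan δ = tan α / sin β = tan 55° / sin 45° = 1.4281 / 0.7071 = 2.0197
true dip = arctan 2.0197 = 63.66°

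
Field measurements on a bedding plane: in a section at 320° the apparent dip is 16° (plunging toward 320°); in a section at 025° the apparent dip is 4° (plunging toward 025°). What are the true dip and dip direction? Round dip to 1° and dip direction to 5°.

Each apparent-dip line lies in the plane. As unit vectors (x east, y north, z up), v₁ plunges 16°→320° and v₂ plunges 4°→025°.
n = v₁ × v₂ = (-0.198, 0.159, 0.869) (taken with n_z > 0).
tan δ = √(n_x²+n_y²)/n_z = 0.254/0.869, so δ = 16.3°.
Dip direction = azimuth of (n_x, n_y) = atan2(-0.198, 0.159) = 309°.

true dip 16°, dip direction 310°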